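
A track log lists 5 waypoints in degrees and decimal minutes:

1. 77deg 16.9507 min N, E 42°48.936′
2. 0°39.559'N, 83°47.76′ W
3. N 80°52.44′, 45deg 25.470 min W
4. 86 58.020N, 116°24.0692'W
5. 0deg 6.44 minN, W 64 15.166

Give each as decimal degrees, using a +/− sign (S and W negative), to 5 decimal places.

Point 1:
  φ: 16.9507′ = 0.282512°; total 77.282512
  N → positive
  Lon: 42 + 48.936/60 = 42.815600
  E → positive
Point 2:
  Latitude: 39.559′ = 0.659317°; total 0.659317
  N → positive
  Lon: 47.76′ = 0.796000°; total 83.796000
  hemisphere W, so the sign is −
Point 3:
  Latitude: 80 + 52.44/60 = 80.874000
  N → positive
  Longitude: 25.47′ = 0.424500°; total 45.424500
  W ⇒ negate
Point 4:
  Latitude: 86 + 58.02/60 = 86.967000
  N ⇒ keep positive
  λ: 24.0692′ = 0.401153°; total 116.401153
  W ⇒ negate
Point 5:
  Lat: 6.44′ = 0.107333°; total 0.107333
  N → positive
  Lon: 15.166′ = 0.252767°; total 64.252767
  W → negative

1. 77.28251, 42.81560
2. 0.65932, -83.79600
3. 80.87400, -45.42450
4. 86.96700, -116.40115
5. 0.10733, -64.25277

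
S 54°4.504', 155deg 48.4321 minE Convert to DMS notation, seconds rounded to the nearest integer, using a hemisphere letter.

54°04′30″ S, 155°48′26″ E

Lat: fractional minutes 0.50400 × 60 = 30.24″
Longitude: fractional minutes 0.43210 × 60 = 25.93″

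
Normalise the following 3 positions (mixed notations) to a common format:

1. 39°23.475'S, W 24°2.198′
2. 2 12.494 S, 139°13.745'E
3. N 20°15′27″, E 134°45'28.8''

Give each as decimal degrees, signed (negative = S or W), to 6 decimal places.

Point 1:
  φ: 23.475′ = 0.391250°; total 39.3912500
  S → negative
  Longitude: 24 + 2.198/60 = 24.0366333
  W → negative
Point 2:
  φ: 2 + 12.494/60 = 2.2082333
  S → negative
  Lon: 13.745′ = 0.229083°; total 139.2290833
  E → positive
Point 3:
  Latitude: 20 + 15/60 + 27/3600 = 20.2575000
  N ⇒ keep positive
  Longitude: 45′ + 28.8″ = 45.48000′; 134 + 45.48000/60 = 134.7580000
  E ⇒ keep positive

1. -39.391250, -24.036633
2. -2.208233, 139.229083
3. 20.257500, 134.758000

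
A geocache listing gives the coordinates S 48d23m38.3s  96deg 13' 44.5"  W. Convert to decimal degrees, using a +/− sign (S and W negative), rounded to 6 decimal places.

φ: 48° + 23/60 + 38.3/3600 = 48 + 0.383333 + 0.010639 = 48.3939722
S ⇒ negate
λ: 13′ + 44.5″ = 13.74167′; 96 + 13.74167/60 = 96.2290278
W → negative

-48.393972, -96.229028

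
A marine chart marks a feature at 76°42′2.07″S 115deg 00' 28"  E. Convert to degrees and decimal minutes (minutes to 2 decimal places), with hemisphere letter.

Latitude: 42 + 2.07/60 = 42.0345′
Lon: 0 + 28/60 = 0.4667′

76° 42.03′ S, 115° 0.47′ E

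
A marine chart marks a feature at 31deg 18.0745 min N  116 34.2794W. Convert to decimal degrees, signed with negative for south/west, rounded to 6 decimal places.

31.301242, -116.571323

φ: 18.0745′ = 0.301242°; total 31.3012417
N → positive
Lon: 116 + 34.2794/60 = 116.5713233
W → negative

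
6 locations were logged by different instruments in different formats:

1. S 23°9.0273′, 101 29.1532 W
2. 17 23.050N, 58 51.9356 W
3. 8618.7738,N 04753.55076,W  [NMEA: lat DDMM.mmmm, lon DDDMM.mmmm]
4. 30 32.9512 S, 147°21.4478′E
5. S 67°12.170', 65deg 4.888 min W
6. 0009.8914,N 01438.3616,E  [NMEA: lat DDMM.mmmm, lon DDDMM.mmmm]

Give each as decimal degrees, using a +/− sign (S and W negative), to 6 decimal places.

1. -23.150455, -101.485887
2. 17.384167, -58.865593
3. 86.312897, -47.892513
4. -30.549187, 147.357463
5. -67.202833, -65.081467
6. 0.164857, 14.639360

Point 1:
  φ: 9.0273′ = 0.150455°; total 23.1504550
  S ⇒ negate
  Longitude: 29.1532′ = 0.485887°; total 101.4858867
  hemisphere W, so the sign is −
Point 2:
  Lat: 23.05′ = 0.384167°; total 17.3841667
  N ⇒ keep positive
  Lon: 58 + 51.9356/60 = 58.8655933
  W ⇒ negate
Point 3:
  Lat: degrees = first 2 digits = 86, minutes = 18.7738; 86 + 18.7738/60 = 86.3128967
  N → positive
  λ: split at 3 digits → 047° and 53.55076′; 47 + 53.55076/60 = 47.8925127
  W → negative
Point 4:
  φ: 32.9512′ = 0.549187°; total 30.5491867
  S ⇒ negate
  Longitude: 21.4478′ = 0.357463°; total 147.3574633
  E ⇒ keep positive
Point 5:
  φ: 12.17′ = 0.202833°; total 67.2028333
  S → negative
  Longitude: 65 + 4.888/60 = 65.0814667
  hemisphere W, so the sign is −
Point 6:
  φ: split at 2 digits → 00° and 9.8914′; 0 + 9.8914/60 = 0.1648567
  N → positive
  Lon: split at 3 digits → 014° and 38.3616′; 14 + 38.3616/60 = 14.6393600
  E ⇒ keep positive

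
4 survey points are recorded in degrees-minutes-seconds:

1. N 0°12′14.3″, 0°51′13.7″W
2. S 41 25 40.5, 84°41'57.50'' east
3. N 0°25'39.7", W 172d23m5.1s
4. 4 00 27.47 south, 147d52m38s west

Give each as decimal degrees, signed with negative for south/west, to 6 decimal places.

Point 1:
  Lat: 0° + 12/60 + 14.3/3600 = 0 + 0.200000 + 0.003972 = 0.2039722
  N → positive
  λ: 0 + 51/60 + 13.7/3600 = 0.8538056
  hemisphere W, so the sign is −
Point 2:
  φ: 41° + 25/60 + 40.5/3600 = 41 + 0.416667 + 0.011250 = 41.4279167
  S ⇒ negate
  Lon: 84° + 41/60 + 57.5/3600 = 84 + 0.683333 + 0.015972 = 84.6993056
  E ⇒ keep positive
Point 3:
  φ: 0 + 25/60 + 39.7/3600 = 0.4276944
  N ⇒ keep positive
  Longitude: 23′ + 5.1″ = 23.08500′; 172 + 23.08500/60 = 172.3847500
  W → negative
Point 4:
  φ: 4 + 0/60 + 27.47/3600 = 4.0076306
  S ⇒ negate
  Longitude: 147° + 52/60 + 38/3600 = 147 + 0.866667 + 0.010556 = 147.8772222
  hemisphere W, so the sign is −

1. 0.203972, -0.853806
2. -41.427917, 84.699306
3. 0.427694, -172.384750
4. -4.007631, -147.877222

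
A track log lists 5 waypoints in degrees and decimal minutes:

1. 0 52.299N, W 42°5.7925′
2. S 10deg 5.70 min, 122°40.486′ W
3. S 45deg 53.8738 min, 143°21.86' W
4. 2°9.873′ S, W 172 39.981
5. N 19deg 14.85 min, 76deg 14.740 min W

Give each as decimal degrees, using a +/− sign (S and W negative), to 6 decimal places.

1. 0.871650, -42.096542
2. -10.095000, -122.674767
3. -45.897897, -143.364333
4. -2.164550, -172.666350
5. 19.247500, -76.245667

Point 1:
  φ: 0 + 52.299/60 = 0.8716500
  N → positive
  Lon: 5.7925′ = 0.096542°; total 42.0965417
  hemisphere W, so the sign is −
Point 2:
  Lat: 5.7′ = 0.095000°; total 10.0950000
  S ⇒ negate
  λ: 122 + 40.486/60 = 122.6747667
  hemisphere W, so the sign is −
Point 3:
  Latitude: 45 + 53.8738/60 = 45.8978967
  hemisphere S, so the sign is −
  Lon: 21.86′ = 0.364333°; total 143.3643333
  hemisphere W, so the sign is −
Point 4:
  Lat: 9.873′ = 0.164550°; total 2.1645500
  S ⇒ negate
  λ: 172 + 39.981/60 = 172.6663500
  W → negative
Point 5:
  φ: 19 + 14.85/60 = 19.2475000
  N → positive
  λ: 76 + 14.74/60 = 76.2456667
  W ⇒ negate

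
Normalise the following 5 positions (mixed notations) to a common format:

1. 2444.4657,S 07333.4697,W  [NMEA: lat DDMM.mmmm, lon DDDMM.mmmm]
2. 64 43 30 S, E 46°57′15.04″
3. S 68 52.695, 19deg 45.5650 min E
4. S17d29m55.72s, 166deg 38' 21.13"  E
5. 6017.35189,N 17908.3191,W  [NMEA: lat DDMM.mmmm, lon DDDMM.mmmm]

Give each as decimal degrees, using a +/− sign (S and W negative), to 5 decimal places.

Point 1:
  Lat: split at 2 digits → 24° and 44.4657′; 24 + 44.4657/60 = 24.741095
  hemisphere S, so the sign is −
  λ: degrees = first 3 digits = 73, minutes = 33.4697; 73 + 33.4697/60 = 73.557828
  W → negative
Point 2:
  Lat: 64° + 43/60 + 30/3600 = 64 + 0.716667 + 0.008333 = 64.725000
  S ⇒ negate
  λ: 57′ + 15.04″ = 57.25067′; 46 + 57.25067/60 = 46.954178
  E → positive
Point 3:
  Latitude: 68 + 52.695/60 = 68.878250
  S → negative
  λ: 19 + 45.565/60 = 19.759417
  E ⇒ keep positive
Point 4:
  Latitude: 29′ + 55.72″ = 29.92867′; 17 + 29.92867/60 = 17.498811
  S → negative
  Longitude: 38′ + 21.13″ = 38.35217′; 166 + 38.35217/60 = 166.639203
  E → positive
Point 5:
  φ: split at 2 digits → 60° and 17.35189′; 60 + 17.35189/60 = 60.289198
  N → positive
  Longitude: split at 3 digits → 179° and 8.3191′; 179 + 8.3191/60 = 179.138652
  W ⇒ negate

1. -24.74110, -73.55783
2. -64.72500, 46.95418
3. -68.87825, 19.75942
4. -17.49881, 166.63920
5. 60.28920, -179.13865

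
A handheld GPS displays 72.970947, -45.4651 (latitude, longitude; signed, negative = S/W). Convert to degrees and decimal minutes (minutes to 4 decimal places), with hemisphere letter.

Lat: minutes = (72.970947 − 72) × 60 = 58.256820
Longitude is negative → W; |value| = 45.465100
Lon: 45° + 0.465100 × 60 = 45° 27.906000′

72° 58.2568′ N, 45° 27.9060′ W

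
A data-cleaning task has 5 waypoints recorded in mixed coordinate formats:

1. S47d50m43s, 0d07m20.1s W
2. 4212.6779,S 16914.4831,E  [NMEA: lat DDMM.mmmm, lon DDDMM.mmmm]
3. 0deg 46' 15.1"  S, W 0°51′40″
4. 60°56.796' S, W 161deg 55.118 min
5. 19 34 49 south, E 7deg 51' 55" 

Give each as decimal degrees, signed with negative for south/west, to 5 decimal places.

Point 1:
  Latitude: 47° + 50/60 + 43/3600 = 47 + 0.833333 + 0.011944 = 47.845278
  S → negative
  Lon: 0° + 7/60 + 20.1/3600 = 0 + 0.116667 + 0.005583 = 0.122250
  hemisphere W, so the sign is −
Point 2:
  Latitude: degrees = first 2 digits = 42, minutes = 12.6779; 42 + 12.6779/60 = 42.211298
  S → negative
  λ: split at 3 digits → 169° and 14.4831′; 169 + 14.4831/60 = 169.241385
  E ⇒ keep positive
Point 3:
  Latitude: 46′ + 15.1″ = 46.25167′; 0 + 46.25167/60 = 0.770861
  hemisphere S, so the sign is −
  Longitude: 51′ + 40″ = 51.66667′; 0 + 51.66667/60 = 0.861111
  W ⇒ negate
Point 4:
  Lat: 60 + 56.796/60 = 60.946600
  S ⇒ negate
  Longitude: 55.118′ = 0.918633°; total 161.918633
  W ⇒ negate
Point 5:
  Latitude: 19 + 34/60 + 49/3600 = 19.580278
  S ⇒ negate
  Longitude: 7° + 51/60 + 55/3600 = 7 + 0.850000 + 0.015278 = 7.865278
  E ⇒ keep positive

1. -47.84528, -0.12225
2. -42.21130, 169.24139
3. -0.77086, -0.86111
4. -60.94660, -161.91863
5. -19.58028, 7.86528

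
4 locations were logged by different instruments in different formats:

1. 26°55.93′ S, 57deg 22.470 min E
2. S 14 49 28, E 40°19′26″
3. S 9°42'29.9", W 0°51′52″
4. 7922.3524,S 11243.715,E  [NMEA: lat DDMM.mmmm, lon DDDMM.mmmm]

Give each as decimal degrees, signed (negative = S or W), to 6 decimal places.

1. -26.932167, 57.374500
2. -14.824444, 40.323889
3. -9.708306, -0.864444
4. -79.372540, 112.728583

Point 1:
  Latitude: 26 + 55.93/60 = 26.9321667
  S → negative
  Lon: 57 + 22.47/60 = 57.3745000
  E → positive
Point 2:
  φ: 49′ + 28″ = 49.46667′; 14 + 49.46667/60 = 14.8244444
  hemisphere S, so the sign is −
  λ: 19′ + 26″ = 19.43333′; 40 + 19.43333/60 = 40.3238889
  E ⇒ keep positive
Point 3:
  Lat: 42′ + 29.9″ = 42.49833′; 9 + 42.49833/60 = 9.7083056
  S → negative
  Lon: 51′ + 52″ = 51.86667′; 0 + 51.86667/60 = 0.8644444
  hemisphere W, so the sign is −
Point 4:
  φ: split at 2 digits → 79° and 22.3524′; 79 + 22.3524/60 = 79.3725400
  S → negative
  λ: degrees = first 3 digits = 112, minutes = 43.715; 112 + 43.715/60 = 112.7285833
  E → positive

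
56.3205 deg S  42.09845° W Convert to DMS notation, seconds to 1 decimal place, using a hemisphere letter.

56°19′13.8″ S, 42°05′54.4″ W

Latitude: 0.320500° → 19.23000′; 0.23000 × 60 = 13.800″
Lon: 0.098450° → 5.90700′; 0.90700 × 60 = 54.420″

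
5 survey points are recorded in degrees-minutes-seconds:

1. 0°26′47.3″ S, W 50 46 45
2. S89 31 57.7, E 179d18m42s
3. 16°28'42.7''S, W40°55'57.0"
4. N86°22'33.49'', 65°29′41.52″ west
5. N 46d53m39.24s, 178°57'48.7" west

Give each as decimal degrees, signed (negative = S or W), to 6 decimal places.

1. -0.446472, -50.779167
2. -89.532694, 179.311667
3. -16.478528, -40.932500
4. 86.375969, -65.494867
5. 46.894233, -178.963528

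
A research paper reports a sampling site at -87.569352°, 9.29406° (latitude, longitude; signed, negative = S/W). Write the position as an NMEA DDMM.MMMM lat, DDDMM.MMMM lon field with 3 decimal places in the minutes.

8734.161,S / 00917.644,E

Latitude is negative → S; |value| = 87.569352
φ: minutes = (87.569352 − 87) × 60 = 34.16112
λ: fractional part 0.294060 → 17.64360 minutes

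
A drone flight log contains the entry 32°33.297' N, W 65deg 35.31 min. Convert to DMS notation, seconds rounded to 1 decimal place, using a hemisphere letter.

Latitude: 33.29700′ → 33′ and 0.29700 × 60 = 17.820″
λ: 35.31000′ → 35′ and 0.31000 × 60 = 18.600″

32°33′17.8″ N, 65°35′18.6″ W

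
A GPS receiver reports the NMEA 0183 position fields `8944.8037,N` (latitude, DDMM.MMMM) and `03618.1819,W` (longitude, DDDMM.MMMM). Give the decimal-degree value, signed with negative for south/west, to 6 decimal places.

Lat: split at 2 digits → 89° and 44.8037′; 89 + 44.8037/60 = 89.7467283
N ⇒ keep positive
λ: split at 3 digits → 036° and 18.1819′; 36 + 18.1819/60 = 36.3030317
W ⇒ negate

89.746728, -36.303032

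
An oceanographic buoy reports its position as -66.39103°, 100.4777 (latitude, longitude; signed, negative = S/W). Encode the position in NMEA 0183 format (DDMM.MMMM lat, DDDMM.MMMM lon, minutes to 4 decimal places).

6623.4618,S / 10028.6620,E

Latitude is negative → S; |value| = 66.391030
Lat: fractional part 0.391030 → 23.461800 minutes
λ: 100° + 0.477700 × 60 = 100° 28.662000′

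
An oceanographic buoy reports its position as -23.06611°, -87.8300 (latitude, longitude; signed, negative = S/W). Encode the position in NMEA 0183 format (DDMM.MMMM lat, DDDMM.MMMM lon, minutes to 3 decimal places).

2303.967,S / 08749.800,W

Latitude is negative → S; |value| = 23.066110
φ: 23° + 0.066110 × 60 = 23° 3.96660′
Longitude is negative → W; |value| = 87.830000
λ: 87° + 0.830000 × 60 = 87° 49.80000′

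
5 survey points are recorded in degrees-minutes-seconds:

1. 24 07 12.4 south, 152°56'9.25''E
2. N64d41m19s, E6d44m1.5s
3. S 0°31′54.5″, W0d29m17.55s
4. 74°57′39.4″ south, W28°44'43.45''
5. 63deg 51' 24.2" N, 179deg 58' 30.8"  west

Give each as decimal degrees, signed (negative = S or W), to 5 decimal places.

1. -24.12011, 152.93590
2. 64.68861, 6.73375
3. -0.53181, -0.48821
4. -74.96094, -28.74540
5. 63.85672, -179.97522

Point 1:
  Lat: 24 + 7/60 + 12.4/3600 = 24.120111
  S ⇒ negate
  Lon: 152 + 56/60 + 9.25/3600 = 152.935903
  E ⇒ keep positive
Point 2:
  φ: 41′ + 19″ = 41.31667′; 64 + 41.31667/60 = 64.688611
  N → positive
  λ: 6° + 44/60 + 1.5/3600 = 6 + 0.733333 + 0.000417 = 6.733750
  E → positive
Point 3:
  Latitude: 0 + 31/60 + 54.5/3600 = 0.531806
  hemisphere S, so the sign is −
  Lon: 0° + 29/60 + 17.55/3600 = 0 + 0.483333 + 0.004875 = 0.488208
  W → negative
Point 4:
  Latitude: 74° + 57/60 + 39.4/3600 = 74 + 0.950000 + 0.010944 = 74.960944
  hemisphere S, so the sign is −
  Longitude: 28° + 44/60 + 43.45/3600 = 28 + 0.733333 + 0.012069 = 28.745403
  hemisphere W, so the sign is −
Point 5:
  Latitude: 51′ + 24.2″ = 51.40333′; 63 + 51.40333/60 = 63.856722
  N → positive
  Lon: 58′ + 30.8″ = 58.51333′; 179 + 58.51333/60 = 179.975222
  W → negative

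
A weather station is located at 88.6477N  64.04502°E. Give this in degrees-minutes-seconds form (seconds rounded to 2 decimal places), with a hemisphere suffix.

Lat: 0.647700 × 60 = 38.86200′ → 38′, remainder × 60 = 51.7200″
λ: 0.045020 × 60 = 2.70120′ → 2′, remainder × 60 = 42.0720″

88°38′51.72″ N, 64°02′42.07″ E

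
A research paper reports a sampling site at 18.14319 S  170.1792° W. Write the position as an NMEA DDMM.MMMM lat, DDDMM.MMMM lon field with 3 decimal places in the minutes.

φ: minutes = (18.143190 − 18) × 60 = 8.59140
Longitude: 170° + 0.179200 × 60 = 170° 10.75200′

1808.591,S / 17010.752,W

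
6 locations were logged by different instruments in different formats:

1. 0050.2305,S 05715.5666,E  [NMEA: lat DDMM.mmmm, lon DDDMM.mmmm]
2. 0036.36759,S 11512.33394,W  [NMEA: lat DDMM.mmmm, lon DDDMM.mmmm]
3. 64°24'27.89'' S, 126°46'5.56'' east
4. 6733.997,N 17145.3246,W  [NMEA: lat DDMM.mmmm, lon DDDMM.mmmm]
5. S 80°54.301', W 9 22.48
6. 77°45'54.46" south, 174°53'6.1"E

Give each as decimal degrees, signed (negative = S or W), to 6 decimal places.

1. -0.837175, 57.259443
2. -0.606127, -115.205566
3. -64.407747, 126.768211
4. 67.566617, -171.755410
5. -80.905017, -9.374667
6. -77.765128, 174.885028

Point 1:
  Lat: split at 2 digits → 00° and 50.2305′; 0 + 50.2305/60 = 0.8371750
  S → negative
  λ: split at 3 digits → 057° and 15.5666′; 57 + 15.5666/60 = 57.2594433
  E ⇒ keep positive
Point 2:
  Latitude: degrees = first 2 digits = 0, minutes = 36.36759; 0 + 36.36759/60 = 0.6061265
  hemisphere S, so the sign is −
  Lon: degrees = first 3 digits = 115, minutes = 12.33394; 115 + 12.33394/60 = 115.2055657
  W → negative
Point 3:
  Latitude: 64 + 24/60 + 27.89/3600 = 64.4077472
  S → negative
  Lon: 46′ + 5.56″ = 46.09267′; 126 + 46.09267/60 = 126.7682111
  E → positive
Point 4:
  Lat: split at 2 digits → 67° and 33.997′; 67 + 33.997/60 = 67.5666167
  N → positive
  Longitude: degrees = first 3 digits = 171, minutes = 45.3246; 171 + 45.3246/60 = 171.7554100
  W ⇒ negate
Point 5:
  Latitude: 80 + 54.301/60 = 80.9050167
  S → negative
  λ: 22.48′ = 0.374667°; total 9.3746667
  hemisphere W, so the sign is −
Point 6:
  Lat: 77° + 45/60 + 54.46/3600 = 77 + 0.750000 + 0.015128 = 77.7651278
  hemisphere S, so the sign is −
  λ: 174° + 53/60 + 6.1/3600 = 174 + 0.883333 + 0.001694 = 174.8850278
  E ⇒ keep positive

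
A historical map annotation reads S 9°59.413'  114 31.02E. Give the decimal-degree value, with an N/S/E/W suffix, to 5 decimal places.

9.99022° S, 114.51700° E

φ: 59.413′ = 0.990217°; total 9.990217
Longitude: 31.02′ = 0.517000°; total 114.517000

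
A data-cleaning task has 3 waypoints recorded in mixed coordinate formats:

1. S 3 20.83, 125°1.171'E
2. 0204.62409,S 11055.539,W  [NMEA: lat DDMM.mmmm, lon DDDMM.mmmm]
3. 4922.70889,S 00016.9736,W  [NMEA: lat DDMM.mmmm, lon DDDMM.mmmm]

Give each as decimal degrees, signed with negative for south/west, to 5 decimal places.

Point 1:
  φ: 3 + 20.83/60 = 3.347167
  hemisphere S, so the sign is −
  Longitude: 1.171′ = 0.019517°; total 125.019517
  E → positive
Point 2:
  Latitude: split at 2 digits → 02° and 4.62409′; 2 + 4.62409/60 = 2.077068
  S → negative
  Lon: degrees = first 3 digits = 110, minutes = 55.539; 110 + 55.539/60 = 110.925650
  W ⇒ negate
Point 3:
  Lat: split at 2 digits → 49° and 22.70889′; 49 + 22.70889/60 = 49.378482
  S → negative
  Longitude: degrees = first 3 digits = 0, minutes = 16.9736; 0 + 16.9736/60 = 0.282893
  hemisphere W, so the sign is −

1. -3.34717, 125.01952
2. -2.07707, -110.92565
3. -49.37848, -0.28289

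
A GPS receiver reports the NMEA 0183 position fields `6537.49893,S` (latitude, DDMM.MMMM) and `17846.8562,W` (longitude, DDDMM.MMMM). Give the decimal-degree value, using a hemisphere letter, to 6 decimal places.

65.624982° S, 178.780937° W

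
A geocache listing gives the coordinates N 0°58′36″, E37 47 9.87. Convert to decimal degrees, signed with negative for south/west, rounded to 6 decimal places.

0.976667, 37.786075

Lat: 0° + 58/60 + 36/3600 = 0 + 0.966667 + 0.010000 = 0.9766667
N → positive
λ: 47′ + 9.87″ = 47.16450′; 37 + 47.16450/60 = 37.7860750
E ⇒ keep positive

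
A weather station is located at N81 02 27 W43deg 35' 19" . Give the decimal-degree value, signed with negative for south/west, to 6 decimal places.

φ: 81 + 2/60 + 27/3600 = 81.0408333
N → positive
Lon: 43° + 35/60 + 19/3600 = 43 + 0.583333 + 0.005278 = 43.5886111
W → negative

81.040833, -43.588611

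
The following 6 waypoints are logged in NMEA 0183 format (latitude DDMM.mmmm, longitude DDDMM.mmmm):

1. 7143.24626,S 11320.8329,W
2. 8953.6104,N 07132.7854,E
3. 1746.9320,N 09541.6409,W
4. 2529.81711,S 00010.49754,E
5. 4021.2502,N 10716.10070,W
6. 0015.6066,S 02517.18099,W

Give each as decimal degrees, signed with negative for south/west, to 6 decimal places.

Point 1:
  φ: split at 2 digits → 71° and 43.24626′; 71 + 43.24626/60 = 71.7207710
  hemisphere S, so the sign is −
  Longitude: split at 3 digits → 113° and 20.8329′; 113 + 20.8329/60 = 113.3472150
  hemisphere W, so the sign is −
Point 2:
  Lat: split at 2 digits → 89° and 53.6104′; 89 + 53.6104/60 = 89.8935067
  N → positive
  Longitude: degrees = first 3 digits = 71, minutes = 32.7854; 71 + 32.7854/60 = 71.5464233
  E → positive
Point 3:
  φ: split at 2 digits → 17° and 46.932′; 17 + 46.932/60 = 17.7822000
  N → positive
  Lon: split at 3 digits → 095° and 41.6409′; 95 + 41.6409/60 = 95.6940150
  W → negative
Point 4:
  Latitude: degrees = first 2 digits = 25, minutes = 29.81711; 25 + 29.81711/60 = 25.4969518
  S ⇒ negate
  λ: degrees = first 3 digits = 0, minutes = 10.49754; 0 + 10.49754/60 = 0.1749590
  E → positive
Point 5:
  Lat: degrees = first 2 digits = 40, minutes = 21.2502; 40 + 21.2502/60 = 40.3541700
  N → positive
  λ: split at 3 digits → 107° and 16.1007′; 107 + 16.1007/60 = 107.2683450
  W ⇒ negate
Point 6:
  Lat: split at 2 digits → 00° and 15.6066′; 0 + 15.6066/60 = 0.2601100
  hemisphere S, so the sign is −
  Longitude: degrees = first 3 digits = 25, minutes = 17.18099; 25 + 17.18099/60 = 25.2863498
  W ⇒ negate

1. -71.720771, -113.347215
2. 89.893507, 71.546423
3. 17.782200, -95.694015
4. -25.496952, 0.174959
5. 40.354170, -107.268345
6. -0.260110, -25.286350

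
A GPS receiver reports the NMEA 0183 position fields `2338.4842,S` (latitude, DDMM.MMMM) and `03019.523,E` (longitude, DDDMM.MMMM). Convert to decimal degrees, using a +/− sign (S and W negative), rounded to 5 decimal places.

-23.64140, 30.32538

Lat: degrees = first 2 digits = 23, minutes = 38.4842; 23 + 38.4842/60 = 23.641403
hemisphere S, so the sign is −
Lon: split at 3 digits → 030° and 19.523′; 30 + 19.523/60 = 30.325383
E → positive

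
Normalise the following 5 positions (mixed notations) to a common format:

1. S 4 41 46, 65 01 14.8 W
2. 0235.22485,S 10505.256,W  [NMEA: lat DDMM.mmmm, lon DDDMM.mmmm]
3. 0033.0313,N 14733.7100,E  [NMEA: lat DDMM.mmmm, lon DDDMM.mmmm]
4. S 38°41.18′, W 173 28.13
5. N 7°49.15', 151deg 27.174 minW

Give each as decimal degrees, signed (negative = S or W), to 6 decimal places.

Point 1:
  Lat: 41′ + 46″ = 41.76667′; 4 + 41.76667/60 = 4.6961111
  hemisphere S, so the sign is −
  Longitude: 65 + 1/60 + 14.8/3600 = 65.0207778
  hemisphere W, so the sign is −
Point 2:
  Latitude: degrees = first 2 digits = 2, minutes = 35.22485; 2 + 35.22485/60 = 2.5870808
  hemisphere S, so the sign is −
  λ: degrees = first 3 digits = 105, minutes = 5.256; 105 + 5.256/60 = 105.0876000
  W ⇒ negate
Point 3:
  Lat: degrees = first 2 digits = 0, minutes = 33.0313; 0 + 33.0313/60 = 0.5505217
  N → positive
  λ: degrees = first 3 digits = 147, minutes = 33.71; 147 + 33.71/60 = 147.5618333
  E → positive
Point 4:
  Latitude: 41.18′ = 0.686333°; total 38.6863333
  hemisphere S, so the sign is −
  Lon: 173 + 28.13/60 = 173.4688333
  W → negative
Point 5:
  Latitude: 49.15′ = 0.819167°; total 7.8191667
  N ⇒ keep positive
  λ: 27.174′ = 0.452900°; total 151.4529000
  W → negative

1. -4.696111, -65.020778
2. -2.587081, -105.087600
3. 0.550522, 147.561833
4. -38.686333, -173.468833
5. 7.819167, -151.452900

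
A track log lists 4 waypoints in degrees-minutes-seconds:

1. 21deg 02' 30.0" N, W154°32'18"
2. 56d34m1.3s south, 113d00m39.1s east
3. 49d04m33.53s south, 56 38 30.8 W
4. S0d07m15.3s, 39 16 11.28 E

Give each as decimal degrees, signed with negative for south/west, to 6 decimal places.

Point 1:
  φ: 21° + 2/60 + 30/3600 = 21 + 0.033333 + 0.008333 = 21.0416667
  N → positive
  Lon: 154 + 32/60 + 18/3600 = 154.5383333
  W ⇒ negate
Point 2:
  Lat: 34′ + 1.3″ = 34.02167′; 56 + 34.02167/60 = 56.5670278
  S ⇒ negate
  Lon: 113° + 0/60 + 39.1/3600 = 113 + 0.000000 + 0.010861 = 113.0108611
  E ⇒ keep positive
Point 3:
  φ: 49° + 4/60 + 33.53/3600 = 49 + 0.066667 + 0.009314 = 49.0759806
  S → negative
  Lon: 38′ + 30.8″ = 38.51333′; 56 + 38.51333/60 = 56.6418889
  W → negative
Point 4:
  φ: 0° + 7/60 + 15.3/3600 = 0 + 0.116667 + 0.004250 = 0.1209167
  hemisphere S, so the sign is −
  Lon: 16′ + 11.28″ = 16.18800′; 39 + 16.18800/60 = 39.2698000
  E ⇒ keep positive

1. 21.041667, -154.538333
2. -56.567028, 113.010861
3. -49.075981, -56.641889
4. -0.120917, 39.269800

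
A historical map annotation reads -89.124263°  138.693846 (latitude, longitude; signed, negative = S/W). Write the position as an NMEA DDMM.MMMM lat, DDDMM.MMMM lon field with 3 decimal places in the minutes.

Latitude is negative → S; |value| = 89.124263
Latitude: 89° + 0.124263 × 60 = 89° 7.45578′
Lon: fractional part 0.693846 → 41.63076 minutes

8907.456,S / 13841.631,E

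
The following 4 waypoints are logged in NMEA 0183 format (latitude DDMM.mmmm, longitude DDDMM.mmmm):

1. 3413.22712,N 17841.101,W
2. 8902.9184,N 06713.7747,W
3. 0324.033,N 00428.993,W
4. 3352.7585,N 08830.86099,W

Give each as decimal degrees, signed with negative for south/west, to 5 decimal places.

Point 1:
  Latitude: split at 2 digits → 34° and 13.22712′; 34 + 13.22712/60 = 34.220452
  N ⇒ keep positive
  Lon: degrees = first 3 digits = 178, minutes = 41.101; 178 + 41.101/60 = 178.685017
  hemisphere W, so the sign is −
Point 2:
  Latitude: degrees = first 2 digits = 89, minutes = 2.9184; 89 + 2.9184/60 = 89.048640
  N ⇒ keep positive
  Lon: degrees = first 3 digits = 67, minutes = 13.7747; 67 + 13.7747/60 = 67.229578
  W → negative
Point 3:
  Latitude: split at 2 digits → 03° and 24.033′; 3 + 24.033/60 = 3.400550
  N → positive
  Longitude: split at 3 digits → 004° and 28.993′; 4 + 28.993/60 = 4.483217
  W → negative
Point 4:
  Lat: degrees = first 2 digits = 33, minutes = 52.7585; 33 + 52.7585/60 = 33.879308
  N ⇒ keep positive
  λ: degrees = first 3 digits = 88, minutes = 30.86099; 88 + 30.86099/60 = 88.514350
  W → negative

1. 34.22045, -178.68502
2. 89.04864, -67.22958
3. 3.40055, -4.48322
4. 33.87931, -88.51435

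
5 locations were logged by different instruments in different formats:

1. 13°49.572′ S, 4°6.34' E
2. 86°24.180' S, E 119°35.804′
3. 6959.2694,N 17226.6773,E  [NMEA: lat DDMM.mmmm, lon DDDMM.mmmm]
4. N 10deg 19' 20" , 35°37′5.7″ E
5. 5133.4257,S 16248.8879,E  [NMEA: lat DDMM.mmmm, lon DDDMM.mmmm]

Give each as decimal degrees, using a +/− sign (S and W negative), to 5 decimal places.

1. -13.82620, 4.10567
2. -86.40300, 119.59673
3. 69.98782, 172.44462
4. 10.32222, 35.61825
5. -51.55710, 162.81480

Point 1:
  Lat: 49.572′ = 0.826200°; total 13.826200
  S → negative
  Lon: 6.34′ = 0.105667°; total 4.105667
  E ⇒ keep positive
Point 2:
  Latitude: 24.18′ = 0.403000°; total 86.403000
  S → negative
  λ: 35.804′ = 0.596733°; total 119.596733
  E → positive
Point 3:
  Latitude: split at 2 digits → 69° and 59.2694′; 69 + 59.2694/60 = 69.987823
  N → positive
  Lon: degrees = first 3 digits = 172, minutes = 26.6773; 172 + 26.6773/60 = 172.444622
  E → positive
Point 4:
  Lat: 10 + 19/60 + 20/3600 = 10.322222
  N → positive
  λ: 35 + 37/60 + 5.7/3600 = 35.618250
  E → positive
Point 5:
  φ: degrees = first 2 digits = 51, minutes = 33.4257; 51 + 33.4257/60 = 51.557095
  hemisphere S, so the sign is −
  λ: degrees = first 3 digits = 162, minutes = 48.8879; 162 + 48.8879/60 = 162.814798
  E → positive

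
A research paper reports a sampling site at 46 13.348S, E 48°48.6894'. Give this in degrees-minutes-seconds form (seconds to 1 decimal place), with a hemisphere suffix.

Lat: 13.34800′ → 13′ and 0.34800 × 60 = 20.880″
Lon: fractional minutes 0.68940 × 60 = 41.364″

46°13′20.9″ S, 48°48′41.4″ E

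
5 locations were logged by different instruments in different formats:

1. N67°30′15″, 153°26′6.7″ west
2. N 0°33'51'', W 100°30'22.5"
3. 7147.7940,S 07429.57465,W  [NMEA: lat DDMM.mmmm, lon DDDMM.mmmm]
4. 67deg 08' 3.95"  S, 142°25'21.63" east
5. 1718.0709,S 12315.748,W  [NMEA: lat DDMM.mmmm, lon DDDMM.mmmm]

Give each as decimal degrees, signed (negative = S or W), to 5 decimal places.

1. 67.50417, -153.43519
2. 0.56417, -100.50625
3. -71.79657, -74.49291
4. -67.13443, 142.42268
5. -17.30118, -123.26247

Point 1:
  φ: 67° + 30/60 + 15/3600 = 67 + 0.500000 + 0.004167 = 67.504167
  N → positive
  λ: 26′ + 6.7″ = 26.11167′; 153 + 26.11167/60 = 153.435194
  W ⇒ negate
Point 2:
  φ: 0° + 33/60 + 51/3600 = 0 + 0.550000 + 0.014167 = 0.564167
  N ⇒ keep positive
  Longitude: 100° + 30/60 + 22.5/3600 = 100 + 0.500000 + 0.006250 = 100.506250
  hemisphere W, so the sign is −
Point 3:
  Latitude: split at 2 digits → 71° and 47.794′; 71 + 47.794/60 = 71.796567
  S ⇒ negate
  Longitude: degrees = first 3 digits = 74, minutes = 29.57465; 74 + 29.57465/60 = 74.492911
  W → negative
Point 4:
  Latitude: 8′ + 3.95″ = 8.06583′; 67 + 8.06583/60 = 67.134431
  S → negative
  λ: 25′ + 21.63″ = 25.36050′; 142 + 25.36050/60 = 142.422675
  E → positive
Point 5:
  Lat: split at 2 digits → 17° and 18.0709′; 17 + 18.0709/60 = 17.301182
  S ⇒ negate
  λ: split at 3 digits → 123° and 15.748′; 123 + 15.748/60 = 123.262467
  W → negative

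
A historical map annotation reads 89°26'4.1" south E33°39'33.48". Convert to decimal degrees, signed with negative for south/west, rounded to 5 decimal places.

Latitude: 26′ + 4.1″ = 26.06833′; 89 + 26.06833/60 = 89.434472
S → negative
λ: 39′ + 33.48″ = 39.55800′; 33 + 39.55800/60 = 33.659300
E → positive

-89.43447, 33.65930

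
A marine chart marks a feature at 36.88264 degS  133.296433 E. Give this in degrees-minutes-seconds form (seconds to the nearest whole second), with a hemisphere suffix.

36°52′58″ S, 133°17′47″ E

φ: whole degrees 36; 52.95840′ → 52′ and 57.50″
Longitude: whole degrees 133; 17.78598′ → 17′ and 47.16″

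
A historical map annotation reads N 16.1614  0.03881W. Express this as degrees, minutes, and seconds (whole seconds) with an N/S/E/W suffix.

Lat: 0.161400 × 60 = 9.68400′ → 9′, remainder × 60 = 41.04″
Lon: 0.038810 × 60 = 2.32860′ → 2′, remainder × 60 = 19.72″

16°09′41″ N, 0°02′20″ W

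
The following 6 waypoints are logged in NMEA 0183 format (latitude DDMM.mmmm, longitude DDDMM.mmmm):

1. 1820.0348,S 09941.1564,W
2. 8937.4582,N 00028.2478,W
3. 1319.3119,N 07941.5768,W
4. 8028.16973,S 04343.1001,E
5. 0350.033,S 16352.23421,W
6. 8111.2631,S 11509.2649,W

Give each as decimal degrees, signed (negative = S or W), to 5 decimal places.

1. -18.33391, -99.68594
2. 89.62430, -0.47080
3. 13.32187, -79.69295
4. -80.46950, 43.71834
5. -3.83388, -163.87057
6. -81.18772, -115.15442

Point 1:
  Latitude: degrees = first 2 digits = 18, minutes = 20.0348; 18 + 20.0348/60 = 18.333913
  S ⇒ negate
  Longitude: degrees = first 3 digits = 99, minutes = 41.1564; 99 + 41.1564/60 = 99.685940
  W ⇒ negate
Point 2:
  Lat: degrees = first 2 digits = 89, minutes = 37.4582; 89 + 37.4582/60 = 89.624303
  N → positive
  Longitude: split at 3 digits → 000° and 28.2478′; 0 + 28.2478/60 = 0.470797
  W → negative
Point 3:
  Lat: degrees = first 2 digits = 13, minutes = 19.3119; 13 + 19.3119/60 = 13.321865
  N → positive
  λ: split at 3 digits → 079° and 41.5768′; 79 + 41.5768/60 = 79.692947
  W → negative
Point 4:
  φ: degrees = first 2 digits = 80, minutes = 28.16973; 80 + 28.16973/60 = 80.469496
  S → negative
  Longitude: split at 3 digits → 043° and 43.1001′; 43 + 43.1001/60 = 43.718335
  E → positive
Point 5:
  Latitude: split at 2 digits → 03° and 50.033′; 3 + 50.033/60 = 3.833883
  S → negative
  Longitude: split at 3 digits → 163° and 52.23421′; 163 + 52.23421/60 = 163.870570
  W ⇒ negate
Point 6:
  Lat: degrees = first 2 digits = 81, minutes = 11.2631; 81 + 11.2631/60 = 81.187718
  S → negative
  λ: split at 3 digits → 115° and 9.2649′; 115 + 9.2649/60 = 115.154415
  W ⇒ negate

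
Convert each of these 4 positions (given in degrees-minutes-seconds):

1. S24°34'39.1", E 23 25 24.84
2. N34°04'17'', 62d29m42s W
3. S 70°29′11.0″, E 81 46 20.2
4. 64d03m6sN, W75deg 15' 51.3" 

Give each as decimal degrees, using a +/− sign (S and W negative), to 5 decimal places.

1. -24.57753, 23.42357
2. 34.07139, -62.49500
3. -70.48639, 81.77228
4. 64.05167, -75.26425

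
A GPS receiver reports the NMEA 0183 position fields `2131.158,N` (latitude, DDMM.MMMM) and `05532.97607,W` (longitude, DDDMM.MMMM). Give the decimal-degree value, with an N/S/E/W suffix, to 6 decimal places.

Latitude: split at 2 digits → 21° and 31.158′; 21 + 31.158/60 = 21.5193000
λ: split at 3 digits → 055° and 32.97607′; 55 + 32.97607/60 = 55.5496012

21.519300° N, 55.549601° W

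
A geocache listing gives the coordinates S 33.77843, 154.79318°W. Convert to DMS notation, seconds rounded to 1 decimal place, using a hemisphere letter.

33°46′42.3″ S, 154°47′35.4″ W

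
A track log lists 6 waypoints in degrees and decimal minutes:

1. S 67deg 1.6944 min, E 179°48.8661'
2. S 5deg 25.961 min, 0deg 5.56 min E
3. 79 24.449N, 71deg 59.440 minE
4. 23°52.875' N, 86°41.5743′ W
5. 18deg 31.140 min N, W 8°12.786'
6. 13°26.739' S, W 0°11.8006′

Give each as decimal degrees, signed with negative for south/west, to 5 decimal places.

Point 1:
  Lat: 67 + 1.6944/60 = 67.028240
  S ⇒ negate
  λ: 48.8661′ = 0.814435°; total 179.814435
  E → positive
Point 2:
  φ: 25.961′ = 0.432683°; total 5.432683
  hemisphere S, so the sign is −
  λ: 5.56′ = 0.092667°; total 0.092667
  E ⇒ keep positive
Point 3:
  Latitude: 24.449′ = 0.407483°; total 79.407483
  N → positive
  λ: 59.44′ = 0.990667°; total 71.990667
  E → positive
Point 4:
  φ: 52.875′ = 0.881250°; total 23.881250
  N → positive
  Lon: 86 + 41.5743/60 = 86.692905
  W ⇒ negate
Point 5:
  Lat: 18 + 31.14/60 = 18.519000
  N → positive
  Lon: 12.786′ = 0.213100°; total 8.213100
  hemisphere W, so the sign is −
Point 6:
  φ: 26.739′ = 0.445650°; total 13.445650
  hemisphere S, so the sign is −
  λ: 0 + 11.8006/60 = 0.196677
  hemisphere W, so the sign is −

1. -67.02824, 179.81444
2. -5.43268, 0.09267
3. 79.40748, 71.99067
4. 23.88125, -86.69291
5. 18.51900, -8.21310
6. -13.44565, -0.19668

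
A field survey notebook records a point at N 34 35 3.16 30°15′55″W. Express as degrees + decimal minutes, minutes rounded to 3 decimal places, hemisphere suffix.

34° 35.053′ N, 30° 15.917′ W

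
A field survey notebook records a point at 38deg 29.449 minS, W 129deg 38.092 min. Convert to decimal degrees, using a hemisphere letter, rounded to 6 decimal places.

φ: 38 + 29.449/60 = 38.4908167
Longitude: 38.092′ = 0.634867°; total 129.6348667

38.490817° S, 129.634867° W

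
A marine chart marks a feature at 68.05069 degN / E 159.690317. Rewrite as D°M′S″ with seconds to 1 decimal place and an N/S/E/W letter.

68°03′2.5″ N, 159°41′25.1″ E

φ: 0.050690° → 3.04140′; 0.04140 × 60 = 2.484″
Lon: whole degrees 159; 41.41902′ → 41′ and 25.141″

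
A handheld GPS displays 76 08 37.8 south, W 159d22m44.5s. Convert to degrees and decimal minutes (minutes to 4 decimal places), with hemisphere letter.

76° 8.6300′ S, 159° 22.7417′ W

Latitude: 8 + 37.8/60 = 8.630000′
λ: seconds/60 = 0.74167; minutes = 22 + 0.74167 = 22.741667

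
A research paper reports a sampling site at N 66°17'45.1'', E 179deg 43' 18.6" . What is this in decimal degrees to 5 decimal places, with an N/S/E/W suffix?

Lat: 66° + 17/60 + 45.1/3600 = 66 + 0.283333 + 0.012528 = 66.295861
Longitude: 179° + 43/60 + 18.6/3600 = 179 + 0.716667 + 0.005167 = 179.721833

66.29586° N, 179.72183° E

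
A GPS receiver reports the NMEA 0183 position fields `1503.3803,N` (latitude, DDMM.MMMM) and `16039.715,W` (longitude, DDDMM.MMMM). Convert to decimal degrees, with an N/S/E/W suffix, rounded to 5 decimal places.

Lat: degrees = first 2 digits = 15, minutes = 3.3803; 15 + 3.3803/60 = 15.056338
Lon: split at 3 digits → 160° and 39.715′; 160 + 39.715/60 = 160.661917

15.05634° N, 160.66192° W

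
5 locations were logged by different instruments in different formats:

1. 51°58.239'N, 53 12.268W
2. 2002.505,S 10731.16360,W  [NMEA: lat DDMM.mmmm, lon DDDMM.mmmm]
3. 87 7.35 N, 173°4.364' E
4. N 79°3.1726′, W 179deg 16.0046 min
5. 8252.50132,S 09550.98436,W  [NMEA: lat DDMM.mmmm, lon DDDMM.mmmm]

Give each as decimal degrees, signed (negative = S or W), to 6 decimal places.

1. 51.970650, -53.204467
2. -20.041750, -107.519393
3. 87.122500, 173.072733
4. 79.052877, -179.266743
5. -82.875022, -95.849739

Point 1:
  φ: 58.239′ = 0.970650°; total 51.9706500
  N ⇒ keep positive
  Longitude: 12.268′ = 0.204467°; total 53.2044667
  hemisphere W, so the sign is −
Point 2:
  Latitude: degrees = first 2 digits = 20, minutes = 2.505; 20 + 2.505/60 = 20.0417500
  hemisphere S, so the sign is −
  Longitude: split at 3 digits → 107° and 31.1636′; 107 + 31.1636/60 = 107.5193933
  hemisphere W, so the sign is −
Point 3:
  Lat: 87 + 7.35/60 = 87.1225000
  N → positive
  Longitude: 4.364′ = 0.072733°; total 173.0727333
  E → positive
Point 4:
  Latitude: 3.1726′ = 0.052877°; total 79.0528767
  N ⇒ keep positive
  Longitude: 16.0046′ = 0.266743°; total 179.2667433
  W ⇒ negate
Point 5:
  Lat: degrees = first 2 digits = 82, minutes = 52.50132; 82 + 52.50132/60 = 82.8750220
  hemisphere S, so the sign is −
  λ: degrees = first 3 digits = 95, minutes = 50.98436; 95 + 50.98436/60 = 95.8497393
  W ⇒ negate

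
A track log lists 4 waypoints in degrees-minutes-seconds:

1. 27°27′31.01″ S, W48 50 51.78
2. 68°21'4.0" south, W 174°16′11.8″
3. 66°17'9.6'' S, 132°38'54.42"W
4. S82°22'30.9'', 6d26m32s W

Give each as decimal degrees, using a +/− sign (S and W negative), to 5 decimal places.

1. -27.45861, -48.84772
2. -68.35111, -174.26994
3. -66.28600, -132.64845
4. -82.37525, -6.44222

Point 1:
  Latitude: 27′ + 31.01″ = 27.51683′; 27 + 27.51683/60 = 27.458614
  hemisphere S, so the sign is −
  λ: 48 + 50/60 + 51.78/3600 = 48.847717
  W → negative
Point 2:
  φ: 21′ + 4″ = 21.06667′; 68 + 21.06667/60 = 68.351111
  hemisphere S, so the sign is −
  Lon: 16′ + 11.8″ = 16.19667′; 174 + 16.19667/60 = 174.269944
  hemisphere W, so the sign is −
Point 3:
  Latitude: 17′ + 9.6″ = 17.16000′; 66 + 17.16000/60 = 66.286000
  S ⇒ negate
  λ: 38′ + 54.42″ = 38.90700′; 132 + 38.90700/60 = 132.648450
  hemisphere W, so the sign is −
Point 4:
  Lat: 82° + 22/60 + 30.9/3600 = 82 + 0.366667 + 0.008583 = 82.375250
  hemisphere S, so the sign is −
  λ: 6 + 26/60 + 32/3600 = 6.442222
  W → negative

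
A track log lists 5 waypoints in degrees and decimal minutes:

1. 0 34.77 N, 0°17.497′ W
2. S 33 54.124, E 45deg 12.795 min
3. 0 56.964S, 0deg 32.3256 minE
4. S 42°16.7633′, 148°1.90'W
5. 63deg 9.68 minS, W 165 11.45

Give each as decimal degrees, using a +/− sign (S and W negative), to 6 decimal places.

1. 0.579500, -0.291617
2. -33.902067, 45.213250
3. -0.949400, 0.538760
4. -42.279388, -148.031667
5. -63.161333, -165.190833

Point 1:
  Latitude: 34.77′ = 0.579500°; total 0.5795000
  N → positive
  λ: 0 + 17.497/60 = 0.2916167
  hemisphere W, so the sign is −
Point 2:
  Lat: 54.124′ = 0.902067°; total 33.9020667
  S → negative
  Longitude: 12.795′ = 0.213250°; total 45.2132500
  E ⇒ keep positive
Point 3:
  Lat: 56.964′ = 0.949400°; total 0.9494000
  S → negative
  Longitude: 32.3256′ = 0.538760°; total 0.5387600
  E ⇒ keep positive
Point 4:
  Lat: 16.7633′ = 0.279388°; total 42.2793883
  S → negative
  λ: 1.9′ = 0.031667°; total 148.0316667
  W ⇒ negate
Point 5:
  Lat: 63 + 9.68/60 = 63.1613333
  S ⇒ negate
  λ: 11.45′ = 0.190833°; total 165.1908333
  W → negative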